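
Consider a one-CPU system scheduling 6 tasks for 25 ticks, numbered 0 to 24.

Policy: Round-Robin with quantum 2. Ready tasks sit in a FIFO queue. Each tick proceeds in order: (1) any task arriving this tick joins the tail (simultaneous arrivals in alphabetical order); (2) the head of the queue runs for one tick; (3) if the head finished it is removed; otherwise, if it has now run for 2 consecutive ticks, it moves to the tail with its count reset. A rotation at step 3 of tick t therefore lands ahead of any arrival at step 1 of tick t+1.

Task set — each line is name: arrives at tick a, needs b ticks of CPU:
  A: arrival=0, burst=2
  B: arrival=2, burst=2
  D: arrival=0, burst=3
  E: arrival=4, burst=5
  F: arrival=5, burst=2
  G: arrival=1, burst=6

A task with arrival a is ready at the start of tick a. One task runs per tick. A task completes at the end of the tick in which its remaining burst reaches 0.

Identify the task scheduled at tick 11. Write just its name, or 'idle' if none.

t=0: queue=[A,D] q_used=0 → run A
t=1: queue=[A,D,G] q_used=1 → run A
t=2: queue=[D,G,B] q_used=0 → run D
t=3: queue=[D,G,B] q_used=1 → run D
t=4: queue=[G,B,D,E] q_used=0 → run G
t=5: queue=[G,B,D,E,F] q_used=1 → run G
t=6: queue=[B,D,E,F,G] q_used=0 → run B
t=7: queue=[B,D,E,F,G] q_used=1 → run B
t=8: queue=[D,E,F,G] q_used=0 → run D
t=9: queue=[E,F,G] q_used=0 → run E
t=10: queue=[E,F,G] q_used=1 → run E
t=11: queue=[F,G,E] q_used=0 → run F
t=12: queue=[F,G,E] q_used=1 → run F
t=13: queue=[G,E] q_used=0 → run G
t=14: queue=[G,E] q_used=1 → run G
t=15: queue=[E,G] q_used=0 → run E
t=16: queue=[E,G] q_used=1 → run E
t=17: queue=[G,E] q_used=0 → run G
t=18: queue=[G,E] q_used=1 → run G
t=19: queue=[E] q_used=0 → run E
t=20: (idle)
t=21: (idle)
t=22: (idle)
t=23: (idle)
t=24: (idle)

running at tick 11 = F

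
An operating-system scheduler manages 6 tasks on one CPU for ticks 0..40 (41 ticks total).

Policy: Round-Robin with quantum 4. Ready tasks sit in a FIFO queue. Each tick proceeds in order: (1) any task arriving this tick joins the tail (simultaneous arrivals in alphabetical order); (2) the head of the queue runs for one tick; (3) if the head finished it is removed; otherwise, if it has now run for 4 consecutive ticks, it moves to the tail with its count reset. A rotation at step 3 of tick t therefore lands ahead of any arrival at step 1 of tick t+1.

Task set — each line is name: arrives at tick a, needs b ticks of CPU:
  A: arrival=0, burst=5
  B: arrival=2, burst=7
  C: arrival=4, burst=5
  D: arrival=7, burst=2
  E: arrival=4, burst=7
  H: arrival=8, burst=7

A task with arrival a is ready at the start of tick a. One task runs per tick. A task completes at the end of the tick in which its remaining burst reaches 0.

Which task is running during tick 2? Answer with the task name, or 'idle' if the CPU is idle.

running at tick 2 = A

t=0: queue=[A] q_used=0 → run A
t=1: queue=[A] q_used=1 → run A
t=2: queue=[A,B] q_used=2 → run A
t=3: queue=[A,B] q_used=3 → run A
t=4: queue=[B,A,C,E] q_used=0 → run B
t=5: queue=[B,A,C,E] q_used=1 → run B
t=6: queue=[B,A,C,E] q_used=2 → run B
t=7: queue=[B,A,C,E,D] q_used=3 → run B
t=8: queue=[A,C,E,D,B,H] q_used=0 → run A
t=9: queue=[C,E,D,B,H] q_used=0 → run C
t=10: queue=[C,E,D,B,H] q_used=1 → run C
t=11: queue=[C,E,D,B,H] q_used=2 → run C
t=12: queue=[C,E,D,B,H] q_used=3 → run C
t=13: queue=[E,D,B,H,C] q_used=0 → run E
t=14: queue=[E,D,B,H,C] q_used=1 → run E
t=15: queue=[E,D,B,H,C] q_used=2 → run E
t=16: queue=[E,D,B,H,C] q_used=3 → run E
t=17: queue=[D,B,H,C,E] q_used=0 → run D
t=18: queue=[D,B,H,C,E] q_used=1 → run D
t=19: queue=[B,H,C,E] q_used=0 → run B
t=20: queue=[B,H,C,E] q_used=1 → run B
t=21: queue=[B,H,C,E] q_used=2 → run B
t=22: queue=[H,C,E] q_used=0 → run H
t=23: queue=[H,C,E] q_used=1 → run H
t=24: queue=[H,C,E] q_used=2 → run H
t=25: queue=[H,C,E] q_used=3 → run H
t=26: queue=[C,E,H] q_used=0 → run C
t=27: queue=[E,H] q_used=0 → run E
t=28: queue=[E,H] q_used=1 → run E
t=29: queue=[E,H] q_used=2 → run E
t=30: queue=[H] q_used=0 → run H
t=31: queue=[H] q_used=1 → run H
t=32: queue=[H] q_used=2 → run H
t=33: (idle)
t=34: (idle)
t=35: (idle)
t=36: (idle)
t=37: (idle)
t=38: (idle)
t=39: (idle)
t=40: (idle)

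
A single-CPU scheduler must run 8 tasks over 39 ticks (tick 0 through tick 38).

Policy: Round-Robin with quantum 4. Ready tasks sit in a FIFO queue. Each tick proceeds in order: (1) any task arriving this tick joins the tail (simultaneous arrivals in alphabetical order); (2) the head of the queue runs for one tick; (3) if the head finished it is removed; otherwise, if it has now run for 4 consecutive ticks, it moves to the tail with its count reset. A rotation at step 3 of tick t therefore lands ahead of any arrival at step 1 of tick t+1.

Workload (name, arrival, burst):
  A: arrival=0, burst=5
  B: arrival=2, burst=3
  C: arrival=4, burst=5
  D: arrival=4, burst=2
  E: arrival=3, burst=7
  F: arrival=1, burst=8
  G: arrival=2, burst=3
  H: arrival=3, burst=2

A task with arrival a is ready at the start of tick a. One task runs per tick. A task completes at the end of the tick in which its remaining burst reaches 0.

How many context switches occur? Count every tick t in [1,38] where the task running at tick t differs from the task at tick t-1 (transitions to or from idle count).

context switches = 12

t=0: queue=[A] q_used=0 → run A
t=1: queue=[A,F] q_used=1 → run A
t=2: queue=[A,F,B,G] q_used=2 → run A
t=3: queue=[A,F,B,G,E,H] q_used=3 → run A
t=4: queue=[F,B,G,E,H,A,C,D] q_used=0 → run F
t=5: queue=[F,B,G,E,H,A,C,D] q_used=1 → run F
t=6: queue=[F,B,G,E,H,A,C,D] q_used=2 → run F
t=7: queue=[F,B,G,E,H,A,C,D] q_used=3 → run F
t=8: queue=[B,G,E,H,A,C,D,F] q_used=0 → run B
t=9: queue=[B,G,E,H,A,C,D,F] q_used=1 → run B
t=10: queue=[B,G,E,H,A,C,D,F] q_used=2 → run B
t=11: queue=[G,E,H,A,C,D,F] q_used=0 → run G
t=12: queue=[G,E,H,A,C,D,F] q_used=1 → run G
t=13: queue=[G,E,H,A,C,D,F] q_used=2 → run G
t=14: queue=[E,H,A,C,D,F] q_used=0 → run E
t=15: queue=[E,H,A,C,D,F] q_used=1 → run E
t=16: queue=[E,H,A,C,D,F] q_used=2 → run E
t=17: queue=[E,H,A,C,D,F] q_used=3 → run E
t=18: queue=[H,A,C,D,F,E] q_used=0 → run H
t=19: queue=[H,A,C,D,F,E] q_used=1 → run H
t=20: queue=[A,C,D,F,E] q_used=0 → run A
t=21: queue=[C,D,F,E] q_used=0 → run C
t=22: queue=[C,D,F,E] q_used=1 → run C
t=23: queue=[C,D,F,E] q_used=2 → run C
t=24: queue=[C,D,F,E] q_used=3 → run C
t=25: queue=[D,F,E,C] q_used=0 → run D
t=26: queue=[D,F,E,C] q_used=1 → run D
t=27: queue=[F,E,C] q_used=0 → run F
t=28: queue=[F,E,C] q_used=1 → run F
t=29: queue=[F,E,C] q_used=2 → run F
t=30: queue=[F,E,C] q_used=3 → run F
t=31: queue=[E,C] q_used=0 → run E
t=32: queue=[E,C] q_used=1 → run E
t=33: queue=[E,C] q_used=2 → run E
t=34: queue=[C] q_used=0 → run C
t=35: (idle)
t=36: (idle)
t=37: (idle)
t=38: (idle)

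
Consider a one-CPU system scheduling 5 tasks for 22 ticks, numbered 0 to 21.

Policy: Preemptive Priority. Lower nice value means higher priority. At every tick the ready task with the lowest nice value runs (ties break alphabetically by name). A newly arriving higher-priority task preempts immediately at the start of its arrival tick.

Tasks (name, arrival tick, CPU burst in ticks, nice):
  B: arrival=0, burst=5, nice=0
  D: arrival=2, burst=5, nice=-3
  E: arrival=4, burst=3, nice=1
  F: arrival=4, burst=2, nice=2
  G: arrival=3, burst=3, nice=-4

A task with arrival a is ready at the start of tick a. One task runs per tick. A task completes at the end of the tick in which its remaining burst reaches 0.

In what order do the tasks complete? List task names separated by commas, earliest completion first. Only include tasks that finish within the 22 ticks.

completion order = G, D, B, E, F

t=0: ready={B} → run B
t=1: ready={B} → run B
t=2: ready={B,D} → run D
t=3: ready={B,D,G} → run G
t=4: ready={B,D,E,F,G} → run G
t=5: ready={B,D,E,F,G} → run G
t=6: ready={B,D,E,F} → run D
t=7: ready={B,D,E,F} → run D
t=8: ready={B,D,E,F} → run D
t=9: ready={B,D,E,F} → run D
t=10: ready={B,E,F} → run B
t=11: ready={B,E,F} → run B
t=12: ready={B,E,F} → run B
t=13: ready={E,F} → run E
t=14: ready={E,F} → run E
t=15: ready={E,F} → run E
t=16: ready={F} → run F
t=17: ready={F} → run F
t=18: (idle)
t=19: (idle)
t=20: (idle)
t=21: (idle)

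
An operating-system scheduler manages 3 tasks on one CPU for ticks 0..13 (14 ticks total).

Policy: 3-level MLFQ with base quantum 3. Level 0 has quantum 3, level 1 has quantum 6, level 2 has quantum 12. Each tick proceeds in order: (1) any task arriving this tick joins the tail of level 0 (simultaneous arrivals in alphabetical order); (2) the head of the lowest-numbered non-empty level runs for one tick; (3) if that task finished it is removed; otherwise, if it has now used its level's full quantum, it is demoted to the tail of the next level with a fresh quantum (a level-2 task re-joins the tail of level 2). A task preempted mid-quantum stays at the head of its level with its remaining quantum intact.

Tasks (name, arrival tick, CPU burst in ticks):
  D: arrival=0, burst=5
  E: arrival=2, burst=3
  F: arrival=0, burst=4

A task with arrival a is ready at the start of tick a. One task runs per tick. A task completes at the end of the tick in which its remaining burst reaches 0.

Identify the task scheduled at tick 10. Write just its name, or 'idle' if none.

running at tick 10 = D

t=0: L0/L1/L2 = DF/-/- → run D
t=1: L0/L1/L2 = DF/-/- → run D
t=2: L0/L1/L2 = DFE/-/- → run D
t=3: L0/L1/L2 = FE/D/- → run F
t=4: L0/L1/L2 = FE/D/- → run F
t=5: L0/L1/L2 = FE/D/- → run F
t=6: L0/L1/L2 = E/DF/- → run E
t=7: L0/L1/L2 = E/DF/- → run E
t=8: L0/L1/L2 = E/DF/- → run E
t=9: L0/L1/L2 = -/DF/- → run D
t=10: L0/L1/L2 = -/DF/- → run D
t=11: L0/L1/L2 = -/F/- → run F
t=12: (idle)
t=13: (idle)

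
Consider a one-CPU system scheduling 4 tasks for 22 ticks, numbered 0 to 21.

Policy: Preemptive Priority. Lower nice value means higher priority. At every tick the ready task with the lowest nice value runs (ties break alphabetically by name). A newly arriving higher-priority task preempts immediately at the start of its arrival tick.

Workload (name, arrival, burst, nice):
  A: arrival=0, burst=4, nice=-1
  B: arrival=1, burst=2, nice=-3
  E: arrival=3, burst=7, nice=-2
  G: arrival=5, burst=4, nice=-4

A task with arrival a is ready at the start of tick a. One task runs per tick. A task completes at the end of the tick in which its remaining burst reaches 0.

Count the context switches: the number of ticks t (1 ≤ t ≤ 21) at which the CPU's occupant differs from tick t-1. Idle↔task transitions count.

t=0: ready={A} → run A
t=1: ready={A,B} → run B
t=2: ready={A,B} → run B
t=3: ready={A,E} → run E
t=4: ready={A,E} → run E
t=5: ready={A,E,G} → run G
t=6: ready={A,E,G} → run G
t=7: ready={A,E,G} → run G
t=8: ready={A,E,G} → run G
t=9: ready={A,E} → run E
t=10: ready={A,E} → run E
t=11: ready={A,E} → run E
t=12: ready={A,E} → run E
t=13: ready={A,E} → run E
t=14: ready={A} → run A
t=15: ready={A} → run A
t=16: ready={A} → run A
t=17: (idle)
t=18: (idle)
t=19: (idle)
t=20: (idle)
t=21: (idle)

context switches = 6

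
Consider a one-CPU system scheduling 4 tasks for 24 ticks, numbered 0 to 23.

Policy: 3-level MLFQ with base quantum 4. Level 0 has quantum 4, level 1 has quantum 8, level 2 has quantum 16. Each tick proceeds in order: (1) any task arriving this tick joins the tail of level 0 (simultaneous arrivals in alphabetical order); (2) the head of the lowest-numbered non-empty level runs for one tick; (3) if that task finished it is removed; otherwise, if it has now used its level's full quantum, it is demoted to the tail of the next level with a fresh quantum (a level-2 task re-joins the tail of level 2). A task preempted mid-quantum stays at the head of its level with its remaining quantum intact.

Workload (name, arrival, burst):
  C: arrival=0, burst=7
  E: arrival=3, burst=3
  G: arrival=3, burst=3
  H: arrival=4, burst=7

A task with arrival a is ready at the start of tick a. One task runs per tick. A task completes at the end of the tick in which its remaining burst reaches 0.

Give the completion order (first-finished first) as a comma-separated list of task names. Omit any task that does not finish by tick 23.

t=0: L0/L1/L2 = C/-/- → run C
t=1: L0/L1/L2 = C/-/- → run C
t=2: L0/L1/L2 = C/-/- → run C
t=3: L0/L1/L2 = CEG/-/- → run C
t=4: L0/L1/L2 = EGH/C/- → run E
t=5: L0/L1/L2 = EGH/C/- → run E
t=6: L0/L1/L2 = EGH/C/- → run E
t=7: L0/L1/L2 = GH/C/- → run G
t=8: L0/L1/L2 = GH/C/- → run G
t=9: L0/L1/L2 = GH/C/- → run G
t=10: L0/L1/L2 = H/C/- → run H
t=11: L0/L1/L2 = H/C/- → run H
t=12: L0/L1/L2 = H/C/- → run H
t=13: L0/L1/L2 = H/C/- → run H
t=14: L0/L1/L2 = -/CH/- → run C
t=15: L0/L1/L2 = -/CH/- → run C
t=16: L0/L1/L2 = -/CH/- → run C
t=17: L0/L1/L2 = -/H/- → run H
t=18: L0/L1/L2 = -/H/- → run H
t=19: L0/L1/L2 = -/H/- → run H
t=20: (idle)
t=21: (idle)
t=22: (idle)
t=23: (idle)

completion order = E, G, C, H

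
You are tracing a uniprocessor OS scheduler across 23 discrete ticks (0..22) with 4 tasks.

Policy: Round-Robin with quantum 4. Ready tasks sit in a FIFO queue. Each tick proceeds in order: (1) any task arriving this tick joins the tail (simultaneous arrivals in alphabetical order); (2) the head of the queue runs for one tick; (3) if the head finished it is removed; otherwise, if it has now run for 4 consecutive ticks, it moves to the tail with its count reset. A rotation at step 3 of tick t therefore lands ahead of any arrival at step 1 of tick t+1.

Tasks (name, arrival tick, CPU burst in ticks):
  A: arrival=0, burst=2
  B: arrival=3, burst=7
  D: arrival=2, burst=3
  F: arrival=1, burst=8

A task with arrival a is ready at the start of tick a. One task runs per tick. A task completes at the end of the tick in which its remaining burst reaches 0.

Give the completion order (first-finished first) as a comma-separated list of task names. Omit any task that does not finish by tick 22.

completion order = A, D, F, B

t=0: queue=[A] q_used=0 → run A
t=1: queue=[A,F] q_used=1 → run A
t=2: queue=[F,D] q_used=0 → run F
t=3: queue=[F,D,B] q_used=1 → run F
t=4: queue=[F,D,B] q_used=2 → run F
t=5: queue=[F,D,B] q_used=3 → run F
t=6: queue=[D,B,F] q_used=0 → run D
t=7: queue=[D,B,F] q_used=1 → run D
t=8: queue=[D,B,F] q_used=2 → run D
t=9: queue=[B,F] q_used=0 → run B
t=10: queue=[B,F] q_used=1 → run B
t=11: queue=[B,F] q_used=2 → run B
t=12: queue=[B,F] q_used=3 → run B
t=13: queue=[F,B] q_used=0 → run F
t=14: queue=[F,B] q_used=1 → run F
t=15: queue=[F,B] q_used=2 → run F
t=16: queue=[F,B] q_used=3 → run F
t=17: queue=[B] q_used=0 → run B
t=18: queue=[B] q_used=1 → run B
t=19: queue=[B] q_used=2 → run B
t=20: (idle)
t=21: (idle)
t=22: (idle)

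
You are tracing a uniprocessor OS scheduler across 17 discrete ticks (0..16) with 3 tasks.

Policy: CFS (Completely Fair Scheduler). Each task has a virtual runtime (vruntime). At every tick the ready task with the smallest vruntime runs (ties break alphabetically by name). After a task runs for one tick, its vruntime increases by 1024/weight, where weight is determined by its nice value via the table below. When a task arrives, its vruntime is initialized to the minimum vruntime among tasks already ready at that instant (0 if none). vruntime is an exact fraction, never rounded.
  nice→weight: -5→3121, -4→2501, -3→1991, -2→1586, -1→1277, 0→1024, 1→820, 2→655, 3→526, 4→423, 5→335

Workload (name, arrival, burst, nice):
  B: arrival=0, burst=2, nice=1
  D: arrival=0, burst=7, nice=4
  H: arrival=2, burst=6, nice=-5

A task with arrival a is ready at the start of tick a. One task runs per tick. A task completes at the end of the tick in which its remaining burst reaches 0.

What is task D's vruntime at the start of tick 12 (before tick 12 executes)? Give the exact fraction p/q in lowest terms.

vruntime(D, start of tick 12) = 4096/423

t=0: vr[B=0 D=0] → run B
t=1: vr[B=256/205 D=0] → run D
t=2: vr[B=256/205 D=1024/423 H=256/205] → run B
t=3: vr[D=1024/423 H=256/205] → run H
t=4: vr[D=1024/423 H=1008896/639805] → run H
t=5: vr[D=1024/423 H=1218816/639805] → run H
t=6: vr[D=1024/423 H=1428736/639805] → run H
t=7: vr[D=1024/423 H=1638656/639805] → run D
t=8: vr[D=2048/423 H=1638656/639805] → run H
t=9: vr[D=2048/423 H=1848576/639805] → run H
t=10: vr[D=2048/423] → run D
t=11: vr[D=1024/141] → run D
t=12: vr[D=4096/423] → run D
t=13: vr[D=5120/423] → run D
t=14: vr[D=2048/141] → run D
t=15: (idle)
t=16: (idle)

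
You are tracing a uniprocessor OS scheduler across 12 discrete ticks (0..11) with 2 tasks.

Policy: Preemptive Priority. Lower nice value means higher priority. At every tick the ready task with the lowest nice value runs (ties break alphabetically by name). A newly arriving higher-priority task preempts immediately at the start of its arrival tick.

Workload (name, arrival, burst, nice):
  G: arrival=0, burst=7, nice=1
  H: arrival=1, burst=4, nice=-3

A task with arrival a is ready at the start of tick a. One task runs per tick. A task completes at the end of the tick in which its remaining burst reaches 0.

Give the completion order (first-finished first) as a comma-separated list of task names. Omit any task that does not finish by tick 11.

t=0: ready={G} → run G
t=1: ready={G,H} → run H
t=2: ready={G,H} → run H
t=3: ready={G,H} → run H
t=4: ready={G,H} → run H
t=5: ready={G} → run G
t=6: ready={G} → run G
t=7: ready={G} → run G
t=8: ready={G} → run G
t=9: ready={G} → run G
t=10: ready={G} → run G
t=11: (idle)

completion order = H, G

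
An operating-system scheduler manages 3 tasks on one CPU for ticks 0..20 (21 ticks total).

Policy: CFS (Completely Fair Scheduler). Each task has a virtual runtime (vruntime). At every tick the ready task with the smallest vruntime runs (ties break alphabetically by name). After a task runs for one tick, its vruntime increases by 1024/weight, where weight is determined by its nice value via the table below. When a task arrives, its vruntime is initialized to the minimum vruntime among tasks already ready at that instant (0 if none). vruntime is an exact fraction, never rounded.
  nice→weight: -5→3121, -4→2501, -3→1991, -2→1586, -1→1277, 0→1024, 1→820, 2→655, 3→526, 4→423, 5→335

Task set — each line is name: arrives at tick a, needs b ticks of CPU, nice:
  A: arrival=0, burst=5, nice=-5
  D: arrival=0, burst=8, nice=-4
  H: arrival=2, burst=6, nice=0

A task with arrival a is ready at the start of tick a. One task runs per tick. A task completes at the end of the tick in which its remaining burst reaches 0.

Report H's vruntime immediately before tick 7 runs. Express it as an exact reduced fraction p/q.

t=0: vr[A=0 D=0] → run A
t=1: vr[A=1024/3121 D=0] → run D
t=2: vr[A=1024/3121 D=1024/2501 H=1024/3121] → run A
t=3: vr[A=2048/3121 D=1024/2501 H=1024/3121] → run H
t=4: vr[A=2048/3121 D=1024/2501 H=4145/3121] → run D
t=5: vr[A=2048/3121 D=2048/2501 H=4145/3121] → run A
t=6: vr[A=3072/3121 D=2048/2501 H=4145/3121] → run D
t=7: vr[A=3072/3121 D=3072/2501 H=4145/3121] → run A
t=8: vr[A=4096/3121 D=3072/2501 H=4145/3121] → run D
t=9: vr[A=4096/3121 D=4096/2501 H=4145/3121] → run A
t=10: vr[D=4096/2501 H=4145/3121] → run H
t=11: vr[D=4096/2501 H=7266/3121] → run D
t=12: vr[D=5120/2501 H=7266/3121] → run D
t=13: vr[D=6144/2501 H=7266/3121] → run H
t=14: vr[D=6144/2501 H=10387/3121] → run D
t=15: vr[D=7168/2501 H=10387/3121] → run D
t=16: vr[H=10387/3121] → run H
t=17: vr[H=13508/3121] → run H
t=18: vr[H=16629/3121] → run H
t=19: (idle)
t=20: (idle)

vruntime(H, start of tick 7) = 4145/3121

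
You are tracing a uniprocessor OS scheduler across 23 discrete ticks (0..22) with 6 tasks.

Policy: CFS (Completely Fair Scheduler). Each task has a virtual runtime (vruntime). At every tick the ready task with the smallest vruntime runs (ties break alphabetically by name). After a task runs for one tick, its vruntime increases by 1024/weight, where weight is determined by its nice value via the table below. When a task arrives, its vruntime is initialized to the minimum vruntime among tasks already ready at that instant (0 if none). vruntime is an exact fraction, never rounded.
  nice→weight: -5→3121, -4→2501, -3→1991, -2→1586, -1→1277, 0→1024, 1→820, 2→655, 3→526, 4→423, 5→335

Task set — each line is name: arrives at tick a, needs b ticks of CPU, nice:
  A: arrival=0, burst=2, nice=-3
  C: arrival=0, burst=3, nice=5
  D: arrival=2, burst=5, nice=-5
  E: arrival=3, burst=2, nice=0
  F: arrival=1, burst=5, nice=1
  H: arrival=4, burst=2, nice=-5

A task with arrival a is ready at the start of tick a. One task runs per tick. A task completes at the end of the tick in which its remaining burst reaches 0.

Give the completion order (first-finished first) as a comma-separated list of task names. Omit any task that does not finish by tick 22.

t=0: vr[A=0 C=0] → run A
t=1: vr[A=1024/1991 C=0 F=0] → run C
t=2: vr[A=1024/1991 C=1024/335 D=0 F=0] → run D
t=3: vr[A=1024/1991 C=1024/335 D=1024/3121 E=0 F=0] → run E
t=4: vr[A=1024/1991 C=1024/335 D=1024/3121 E=1 F=0 H=0] → run F
t=5: vr[A=1024/1991 C=1024/335 D=1024/3121 E=1 F=256/205 H=0] → run H
t=6: vr[A=1024/1991 C=1024/335 D=1024/3121 E=1 F=256/205 H=1024/3121] → run D
t=7: vr[A=1024/1991 C=1024/335 D=2048/3121 E=1 F=256/205 H=1024/3121] → run H
t=8: vr[A=1024/1991 C=1024/335 D=2048/3121 E=1 F=256/205] → run A
t=9: vr[C=1024/335 D=2048/3121 E=1 F=256/205] → run D
t=10: vr[C=1024/335 D=3072/3121 E=1 F=256/205] → run D
t=11: vr[C=1024/335 D=4096/3121 E=1 F=256/205] → run E
t=12: vr[C=1024/335 D=4096/3121 F=256/205] → run F
t=13: vr[C=1024/335 D=4096/3121 F=512/205] → run D
t=14: vr[C=1024/335 F=512/205] → run F
t=15: vr[C=1024/335 F=768/205] → run C
t=16: vr[C=2048/335 F=768/205] → run F
t=17: vr[C=2048/335 F=1024/205] → run F
t=18: vr[C=2048/335] → run C
t=19: (idle)
t=20: (idle)
t=21: (idle)
t=22: (idle)

completion order = H, A, E, D, F, C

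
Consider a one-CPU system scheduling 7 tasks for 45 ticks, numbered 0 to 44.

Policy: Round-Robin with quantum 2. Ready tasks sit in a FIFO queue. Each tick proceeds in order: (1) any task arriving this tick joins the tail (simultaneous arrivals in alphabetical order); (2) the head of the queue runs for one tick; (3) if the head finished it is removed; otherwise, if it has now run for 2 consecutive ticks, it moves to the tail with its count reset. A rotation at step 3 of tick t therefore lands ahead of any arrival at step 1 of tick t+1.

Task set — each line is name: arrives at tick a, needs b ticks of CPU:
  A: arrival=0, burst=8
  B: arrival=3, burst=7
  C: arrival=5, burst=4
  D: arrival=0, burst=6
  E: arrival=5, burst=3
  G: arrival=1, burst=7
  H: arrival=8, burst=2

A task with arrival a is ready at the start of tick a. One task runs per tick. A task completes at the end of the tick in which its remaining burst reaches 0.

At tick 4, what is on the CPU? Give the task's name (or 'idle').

running at tick 4 = G

t=0: queue=[A,D] q_used=0 → run A
t=1: queue=[A,D,G] q_used=1 → run A
t=2: queue=[D,G,A] q_used=0 → run D
t=3: queue=[D,G,A,B] q_used=1 → run D
t=4: queue=[G,A,B,D] q_used=0 → run G
t=5: queue=[G,A,B,D,C,E] q_used=1 → run G
t=6: queue=[A,B,D,C,E,G] q_used=0 → run A
t=7: queue=[A,B,D,C,E,G] q_used=1 → run A
t=8: queue=[B,D,C,E,G,A,H] q_used=0 → run B
t=9: queue=[B,D,C,E,G,A,H] q_used=1 → run B
t=10: queue=[D,C,E,G,A,H,B] q_used=0 → run D
t=11: queue=[D,C,E,G,A,H,B] q_used=1 → run D
t=12: queue=[C,E,G,A,H,B,D] q_used=0 → run C
t=13: queue=[C,E,G,A,H,B,D] q_used=1 → run C
t=14: queue=[E,G,A,H,B,D,C] q_used=0 → run E
t=15: queue=[E,G,A,H,B,D,C] q_used=1 → run E
t=16: queue=[G,A,H,B,D,C,E] q_used=0 → run G
t=17: queue=[G,A,H,B,D,C,E] q_used=1 → run G
t=18: queue=[A,H,B,D,C,E,G] q_used=0 → run A
t=19: queue=[A,H,B,D,C,E,G] q_used=1 → run A
t=20: queue=[H,B,D,C,E,G,A] q_used=0 → run H
t=21: queue=[H,B,D,C,E,G,A] q_used=1 → run H
t=22: queue=[B,D,C,E,G,A] q_used=0 → run B
t=23: queue=[B,D,C,E,G,A] q_used=1 → run B
t=24: queue=[D,C,E,G,A,B] q_used=0 → run D
t=25: queue=[D,C,E,G,A,B] q_used=1 → run D
t=26: queue=[C,E,G,A,B] q_used=0 → run C
t=27: queue=[C,E,G,A,B] q_used=1 → run C
t=28: queue=[E,G,A,B] q_used=0 → run E
t=29: queue=[G,A,B] q_used=0 → run G
t=30: queue=[G,A,B] q_used=1 → run G
t=31: queue=[A,B,G] q_used=0 → run A
t=32: queue=[A,B,G] q_used=1 → run A
t=33: queue=[B,G] q_used=0 → run B
t=34: queue=[B,G] q_used=1 → run B
t=35: queue=[G,B] q_used=0 → run G
t=36: queue=[B] q_used=0 → run B
t=37: (idle)
t=38: (idle)
t=39: (idle)
t=40: (idle)
t=41: (idle)
t=42: (idle)
t=43: (idle)
t=44: (idle)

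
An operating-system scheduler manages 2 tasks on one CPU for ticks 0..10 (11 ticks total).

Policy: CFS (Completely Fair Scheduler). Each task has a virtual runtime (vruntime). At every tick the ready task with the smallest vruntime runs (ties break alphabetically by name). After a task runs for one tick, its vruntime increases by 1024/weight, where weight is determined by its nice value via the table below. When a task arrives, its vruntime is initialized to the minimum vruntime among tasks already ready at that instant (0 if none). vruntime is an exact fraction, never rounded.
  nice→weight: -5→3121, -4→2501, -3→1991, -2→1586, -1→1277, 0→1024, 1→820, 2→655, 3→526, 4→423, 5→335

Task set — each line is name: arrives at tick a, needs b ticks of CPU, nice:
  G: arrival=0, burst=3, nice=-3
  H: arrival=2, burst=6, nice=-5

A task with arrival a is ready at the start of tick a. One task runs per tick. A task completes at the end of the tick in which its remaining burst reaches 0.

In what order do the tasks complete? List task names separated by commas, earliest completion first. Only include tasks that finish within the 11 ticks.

completion order = G, H

t=0: vr[G=0] → run G
t=1: vr[G=1024/1991] → run G
t=2: vr[G=2048/1991 H=2048/1991] → run G
t=3: vr[H=2048/1991] → run H
t=4: vr[H=8430592/6213911] → run H
t=5: vr[H=10469376/6213911] → run H
t=6: vr[H=12508160/6213911] → run H
t=7: vr[H=14546944/6213911] → run H
t=8: vr[H=16585728/6213911] → run H
t=9: (idle)
t=10: (idle)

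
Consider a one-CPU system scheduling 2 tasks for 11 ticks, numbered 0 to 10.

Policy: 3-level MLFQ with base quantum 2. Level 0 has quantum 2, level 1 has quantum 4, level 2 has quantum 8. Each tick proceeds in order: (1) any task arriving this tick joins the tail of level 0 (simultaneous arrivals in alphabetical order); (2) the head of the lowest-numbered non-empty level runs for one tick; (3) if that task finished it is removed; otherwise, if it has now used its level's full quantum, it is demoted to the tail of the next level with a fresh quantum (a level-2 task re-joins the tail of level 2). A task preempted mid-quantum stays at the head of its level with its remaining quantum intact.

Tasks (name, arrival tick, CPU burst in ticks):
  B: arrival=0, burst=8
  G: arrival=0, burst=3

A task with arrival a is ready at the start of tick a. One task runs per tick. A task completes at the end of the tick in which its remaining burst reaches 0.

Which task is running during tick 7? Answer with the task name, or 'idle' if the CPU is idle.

running at tick 7 = B

t=0: L0/L1/L2 = BG/-/- → run B
t=1: L0/L1/L2 = BG/-/- → run B
t=2: L0/L1/L2 = G/B/- → run G
t=3: L0/L1/L2 = G/B/- → run G
t=4: L0/L1/L2 = -/BG/- → run B
t=5: L0/L1/L2 = -/BG/- → run B
t=6: L0/L1/L2 = -/BG/- → run B
t=7: L0/L1/L2 = -/BG/- → run B
t=8: L0/L1/L2 = -/G/B → run G
t=9: L0/L1/L2 = -/-/B → run B
t=10: L0/L1/L2 = -/-/B → run B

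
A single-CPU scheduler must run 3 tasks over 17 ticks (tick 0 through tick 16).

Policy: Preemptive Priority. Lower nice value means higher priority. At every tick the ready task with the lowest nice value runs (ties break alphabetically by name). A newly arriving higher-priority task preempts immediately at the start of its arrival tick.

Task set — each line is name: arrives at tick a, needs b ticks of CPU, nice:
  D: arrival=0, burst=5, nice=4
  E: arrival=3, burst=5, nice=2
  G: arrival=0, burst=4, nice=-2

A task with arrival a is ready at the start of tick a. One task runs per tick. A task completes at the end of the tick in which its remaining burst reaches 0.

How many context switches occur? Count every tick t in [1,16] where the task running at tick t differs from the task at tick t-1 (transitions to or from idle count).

t=0: ready={D,G} → run G
t=1: ready={D,G} → run G
t=2: ready={D,G} → run G
t=3: ready={D,E,G} → run G
t=4: ready={D,E} → run E
t=5: ready={D,E} → run E
t=6: ready={D,E} → run E
t=7: ready={D,E} → run E
t=8: ready={D,E} → run E
t=9: ready={D} → run D
t=10: ready={D} → run D
t=11: ready={D} → run D
t=12: ready={D} → run D
t=13: ready={D} → run D
t=14: (idle)
t=15: (idle)
t=16: (idle)

context switches = 3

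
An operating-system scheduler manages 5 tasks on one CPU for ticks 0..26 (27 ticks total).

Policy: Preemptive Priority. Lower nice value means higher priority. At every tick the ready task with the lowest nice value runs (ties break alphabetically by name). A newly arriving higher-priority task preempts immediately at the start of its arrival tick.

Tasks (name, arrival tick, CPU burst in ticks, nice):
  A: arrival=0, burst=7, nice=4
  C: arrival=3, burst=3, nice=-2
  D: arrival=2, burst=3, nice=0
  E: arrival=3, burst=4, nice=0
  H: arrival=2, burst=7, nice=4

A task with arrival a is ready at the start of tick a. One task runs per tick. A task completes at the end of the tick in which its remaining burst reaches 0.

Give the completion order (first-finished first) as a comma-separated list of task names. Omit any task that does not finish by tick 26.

t=0: ready={A} → run A
t=1: ready={A} → run A
t=2: ready={A,D,H} → run D
t=3: ready={A,C,D,E,H} → run C
t=4: ready={A,C,D,E,H} → run C
t=5: ready={A,C,D,E,H} → run C
t=6: ready={A,D,E,H} → run D
t=7: ready={A,D,E,H} → run D
t=8: ready={A,E,H} → run E
t=9: ready={A,E,H} → run E
t=10: ready={A,E,H} → run E
t=11: ready={A,E,H} → run E
t=12: ready={A,H} → run A
t=13: ready={A,H} → run A
t=14: ready={A,H} → run A
t=15: ready={A,H} → run A
t=16: ready={A,H} → run A
t=17: ready={H} → run H
t=18: ready={H} → run H
t=19: ready={H} → run H
t=20: ready={H} → run H
t=21: ready={H} → run H
t=22: ready={H} → run H
t=23: ready={H} → run H
t=24: (idle)
t=25: (idle)
t=26: (idle)

completion order = C, D, E, A, H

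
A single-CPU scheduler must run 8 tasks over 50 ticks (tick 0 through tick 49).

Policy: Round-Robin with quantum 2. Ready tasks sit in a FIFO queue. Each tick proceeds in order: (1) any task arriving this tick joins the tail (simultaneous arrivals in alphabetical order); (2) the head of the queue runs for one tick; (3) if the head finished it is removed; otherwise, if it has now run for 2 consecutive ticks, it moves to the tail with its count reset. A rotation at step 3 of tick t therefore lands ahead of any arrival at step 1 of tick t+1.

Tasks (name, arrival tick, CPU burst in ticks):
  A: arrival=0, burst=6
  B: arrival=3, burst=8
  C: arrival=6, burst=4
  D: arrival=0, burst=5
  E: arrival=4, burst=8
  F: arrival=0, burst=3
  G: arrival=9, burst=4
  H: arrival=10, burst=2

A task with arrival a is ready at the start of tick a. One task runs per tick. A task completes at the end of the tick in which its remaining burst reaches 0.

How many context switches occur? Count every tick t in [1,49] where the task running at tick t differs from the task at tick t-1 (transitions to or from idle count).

t=0: queue=[A,D,F] q_used=0 → run A
t=1: queue=[A,D,F] q_used=1 → run A
t=2: queue=[D,F,A] q_used=0 → run D
t=3: queue=[D,F,A,B] q_used=1 → run D
t=4: queue=[F,A,B,D,E] q_used=0 → run F
t=5: queue=[F,A,B,D,E] q_used=1 → run F
t=6: queue=[A,B,D,E,F,C] q_used=0 → run A
t=7: queue=[A,B,D,E,F,C] q_used=1 → run A
t=8: queue=[B,D,E,F,C,A] q_used=0 → run B
t=9: queue=[B,D,E,F,C,A,G] q_used=1 → run B
t=10: queue=[D,E,F,C,A,G,B,H] q_used=0 → run D
t=11: queue=[D,E,F,C,A,G,B,H] q_used=1 → run D
t=12: queue=[E,F,C,A,G,B,H,D] q_used=0 → run E
t=13: queue=[E,F,C,A,G,B,H,D] q_used=1 → run E
t=14: queue=[F,C,A,G,B,H,D,E] q_used=0 → run F
t=15: queue=[C,A,G,B,H,D,E] q_used=0 → run C
t=16: queue=[C,A,G,B,H,D,E] q_used=1 → run C
t=17: queue=[A,G,B,H,D,E,C] q_used=0 → run A
t=18: queue=[A,G,B,H,D,E,C] q_used=1 → run A
t=19: queue=[G,B,H,D,E,C] q_used=0 → run G
t=20: queue=[G,B,H,D,E,C] q_used=1 → run G
t=21: queue=[B,H,D,E,C,G] q_used=0 → run B
t=22: queue=[B,H,D,E,C,G] q_used=1 → run B
t=23: queue=[H,D,E,C,G,B] q_used=0 → run H
t=24: queue=[H,D,E,C,G,B] q_used=1 → run H
t=25: queue=[D,E,C,G,B] q_used=0 → run D
t=26: queue=[E,C,G,B] q_used=0 → run E
t=27: queue=[E,C,G,B] q_used=1 → run E
t=28: queue=[C,G,B,E] q_used=0 → run C
t=29: queue=[C,G,B,E] q_used=1 → run C
t=30: queue=[G,B,E] q_used=0 → run G
t=31: queue=[G,B,E] q_used=1 → run G
t=32: queue=[B,E] q_used=0 → run B
t=33: queue=[B,E] q_used=1 → run B
t=34: queue=[E,B] q_used=0 → run E
t=35: queue=[E,B] q_used=1 → run E
t=36: queue=[B,E] q_used=0 → run B
t=37: queue=[B,E] q_used=1 → run B
t=38: queue=[E] q_used=0 → run E
t=39: queue=[E] q_used=1 → run E
t=40: (idle)
t=41: (idle)
t=42: (idle)
t=43: (idle)
t=44: (idle)
t=45: (idle)
t=46: (idle)
t=47: (idle)
t=48: (idle)
t=49: (idle)

context switches = 21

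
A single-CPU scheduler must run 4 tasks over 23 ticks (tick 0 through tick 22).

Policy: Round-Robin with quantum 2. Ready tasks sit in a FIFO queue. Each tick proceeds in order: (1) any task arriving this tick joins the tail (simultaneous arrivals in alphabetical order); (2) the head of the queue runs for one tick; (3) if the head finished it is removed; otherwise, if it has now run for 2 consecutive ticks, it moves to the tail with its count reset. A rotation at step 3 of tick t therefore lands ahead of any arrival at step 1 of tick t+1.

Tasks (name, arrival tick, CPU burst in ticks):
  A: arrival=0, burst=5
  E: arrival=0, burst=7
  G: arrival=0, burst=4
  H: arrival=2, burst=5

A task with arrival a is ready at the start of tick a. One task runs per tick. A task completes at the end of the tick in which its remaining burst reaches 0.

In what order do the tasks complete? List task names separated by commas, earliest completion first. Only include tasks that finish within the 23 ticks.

t=0: queue=[A,E,G] q_used=0 → run A
t=1: queue=[A,E,G] q_used=1 → run A
t=2: queue=[E,G,A,H] q_used=0 → run E
t=3: queue=[E,G,A,H] q_used=1 → run E
t=4: queue=[G,A,H,E] q_used=0 → run G
t=5: queue=[G,A,H,E] q_used=1 → run G
t=6: queue=[A,H,E,G] q_used=0 → run A
t=7: queue=[A,H,E,G] q_used=1 → run A
t=8: queue=[H,E,G,A] q_used=0 → run H
t=9: queue=[H,E,G,A] q_used=1 → run H
t=10: queue=[E,G,A,H] q_used=0 → run E
t=11: queue=[E,G,A,H] q_used=1 → run E
t=12: queue=[G,A,H,E] q_used=0 → run G
t=13: queue=[G,A,H,E] q_used=1 → run G
t=14: queue=[A,H,E] q_used=0 → run A
t=15: queue=[H,E] q_used=0 → run H
t=16: queue=[H,E] q_used=1 → run H
t=17: queue=[E,H] q_used=0 → run E
t=18: queue=[E,H] q_used=1 → run E
t=19: queue=[H,E] q_used=0 → run H
t=20: queue=[E] q_used=0 → run E
t=21: (idle)
t=22: (idle)

completion order = G, A, H, E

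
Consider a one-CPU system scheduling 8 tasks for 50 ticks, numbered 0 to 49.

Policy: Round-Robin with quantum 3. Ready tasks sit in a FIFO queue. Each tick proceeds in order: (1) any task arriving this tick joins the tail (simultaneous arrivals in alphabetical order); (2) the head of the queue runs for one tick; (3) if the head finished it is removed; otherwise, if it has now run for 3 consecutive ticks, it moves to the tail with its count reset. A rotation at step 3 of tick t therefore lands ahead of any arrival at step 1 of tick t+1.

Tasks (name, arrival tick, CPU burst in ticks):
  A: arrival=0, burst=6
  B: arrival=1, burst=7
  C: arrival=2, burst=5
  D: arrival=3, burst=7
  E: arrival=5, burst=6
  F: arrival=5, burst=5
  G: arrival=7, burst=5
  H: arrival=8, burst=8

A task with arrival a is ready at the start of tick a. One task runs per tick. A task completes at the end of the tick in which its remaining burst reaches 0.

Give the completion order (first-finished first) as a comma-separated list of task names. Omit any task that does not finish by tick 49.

t=0: queue=[A] q_used=0 → run A
t=1: queue=[A,B] q_used=1 → run A
t=2: queue=[A,B,C] q_used=2 → run A
t=3: queue=[B,C,A,D] q_used=0 → run B
t=4: queue=[B,C,A,D] q_used=1 → run B
t=5: queue=[B,C,A,D,E,F] q_used=2 → run B
t=6: queue=[C,A,D,E,F,B] q_used=0 → run C
t=7: queue=[C,A,D,E,F,B,G] q_used=1 → run C
t=8: queue=[C,A,D,E,F,B,G,H] q_used=2 → run C
t=9: queue=[A,D,E,F,B,G,H,C] q_used=0 → run A
t=10: queue=[A,D,E,F,B,G,H,C] q_used=1 → run A
t=11: queue=[A,D,E,F,B,G,H,C] q_used=2 → run A
t=12: queue=[D,E,F,B,G,H,C] q_used=0 → run D
t=13: queue=[D,E,F,B,G,H,C] q_used=1 → run D
t=14: queue=[D,E,F,B,G,H,C] q_used=2 → run D
t=15: queue=[E,F,B,G,H,C,D] q_used=0 → run E
t=16: queue=[E,F,B,G,H,C,D] q_used=1 → run E
t=17: queue=[E,F,B,G,H,C,D] q_used=2 → run E
t=18: queue=[F,B,G,H,C,D,E] q_used=0 → run F
t=19: queue=[F,B,G,H,C,D,E] q_used=1 → run F
t=20: queue=[F,B,G,H,C,D,E] q_used=2 → run F
t=21: queue=[B,G,H,C,D,E,F] q_used=0 → run B
t=22: queue=[B,G,H,C,D,E,F] q_used=1 → run B
t=23: queue=[B,G,H,C,D,E,F] q_used=2 → run B
t=24: queue=[G,H,C,D,E,F,B] q_used=0 → run G
t=25: queue=[G,H,C,D,E,F,B] q_used=1 → run G
t=26: queue=[G,H,C,D,E,F,B] q_used=2 → run G
t=27: queue=[H,C,D,E,F,B,G] q_used=0 → run H
t=28: queue=[H,C,D,E,F,B,G] q_used=1 → run H
t=29: queue=[H,C,D,E,F,B,G] q_used=2 → run H
t=30: queue=[C,D,E,F,B,G,H] q_used=0 → run C
t=31: queue=[C,D,E,F,B,G,H] q_used=1 → run C
t=32: queue=[D,E,F,B,G,H] q_used=0 → run D
t=33: queue=[D,E,F,B,G,H] q_used=1 → run D
t=34: queue=[D,E,F,B,G,H] q_used=2 → run D
t=35: queue=[E,F,B,G,H,D] q_used=0 → run E
t=36: queue=[E,F,B,G,H,D] q_used=1 → run E
t=37: queue=[E,F,B,G,H,D] q_used=2 → run E
t=38: queue=[F,B,G,H,D] q_used=0 → run F
t=39: queue=[F,B,G,H,D] q_used=1 → run F
t=40: queue=[B,G,H,D] q_used=0 → run B
t=41: queue=[G,H,D] q_used=0 → run G
t=42: queue=[G,H,D] q_used=1 → run G
t=43: queue=[H,D] q_used=0 → run H
t=44: queue=[H,D] q_used=1 → run H
t=45: queue=[H,D] q_used=2 → run H
t=46: queue=[D,H] q_used=0 → run D
t=47: queue=[H] q_used=0 → run H
t=48: queue=[H] q_used=1 → run H
t=49: (idle)

completion order = A, C, E, F, B, G, D, H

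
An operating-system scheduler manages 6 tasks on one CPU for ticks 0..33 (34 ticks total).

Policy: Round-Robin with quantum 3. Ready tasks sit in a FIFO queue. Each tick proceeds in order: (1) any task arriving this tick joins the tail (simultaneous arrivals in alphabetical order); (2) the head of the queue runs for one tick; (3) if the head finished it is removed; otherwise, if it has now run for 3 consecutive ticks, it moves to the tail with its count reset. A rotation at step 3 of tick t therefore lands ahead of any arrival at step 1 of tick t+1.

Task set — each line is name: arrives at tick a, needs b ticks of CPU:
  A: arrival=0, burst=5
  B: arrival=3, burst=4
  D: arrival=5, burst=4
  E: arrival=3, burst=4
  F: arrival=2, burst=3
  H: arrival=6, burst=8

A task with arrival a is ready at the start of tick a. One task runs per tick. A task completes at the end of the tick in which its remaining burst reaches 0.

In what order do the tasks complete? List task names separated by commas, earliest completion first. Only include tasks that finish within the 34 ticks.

t=0: queue=[A] q_used=0 → run A
t=1: queue=[A] q_used=1 → run A
t=2: queue=[A,F] q_used=2 → run A
t=3: queue=[F,A,B,E] q_used=0 → run F
t=4: queue=[F,A,B,E] q_used=1 → run F
t=5: queue=[F,A,B,E,D] q_used=2 → run F
t=6: queue=[A,B,E,D,H] q_used=0 → run A
t=7: queue=[A,B,E,D,H] q_used=1 → run A
t=8: queue=[B,E,D,H] q_used=0 → run B
t=9: queue=[B,E,D,H] q_used=1 → run B
t=10: queue=[B,E,D,H] q_used=2 → run B
t=11: queue=[E,D,H,B] q_used=0 → run E
t=12: queue=[E,D,H,B] q_used=1 → run E
t=13: queue=[E,D,H,B] q_used=2 → run E
t=14: queue=[D,H,B,E] q_used=0 → run D
t=15: queue=[D,H,B,E] q_used=1 → run D
t=16: queue=[D,H,B,E] q_used=2 → run D
t=17: queue=[H,B,E,D] q_used=0 → run H
t=18: queue=[H,B,E,D] q_used=1 → run H
t=19: queue=[H,B,E,D] q_used=2 → run H
t=20: queue=[B,E,D,H] q_used=0 → run B
t=21: queue=[E,D,H] q_used=0 → run E
t=22: queue=[D,H] q_used=0 → run D
t=23: queue=[H] q_used=0 → run H
t=24: queue=[H] q_used=1 → run H
t=25: queue=[H] q_used=2 → run H
t=26: queue=[H] q_used=0 → run H
t=27: queue=[H] q_used=1 → run H
t=28: (idle)
t=29: (idle)
t=30: (idle)
t=31: (idle)
t=32: (idle)
t=33: (idle)

completion order = F, A, B, E, D, H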